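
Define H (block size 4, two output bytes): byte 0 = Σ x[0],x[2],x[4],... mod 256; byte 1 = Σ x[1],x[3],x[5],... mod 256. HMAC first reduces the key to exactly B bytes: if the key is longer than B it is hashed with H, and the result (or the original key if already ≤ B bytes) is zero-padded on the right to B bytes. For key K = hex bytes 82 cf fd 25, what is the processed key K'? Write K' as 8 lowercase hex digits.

82cffd25

Key hex bytes 82 cf fd 25 is exactly B = 4 bytes: K' = 82 cf fd 25.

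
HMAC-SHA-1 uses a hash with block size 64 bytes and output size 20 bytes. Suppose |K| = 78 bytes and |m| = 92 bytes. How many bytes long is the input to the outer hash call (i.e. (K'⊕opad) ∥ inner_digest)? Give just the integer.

84

Key is 78 > 64 bytes, so it is hashed to 20 bytes then zero-padded to 64: |K'| = 64.
Outer input = (K'⊕opad) ∥ H(inner) → 64 + 20 = 84 bytes.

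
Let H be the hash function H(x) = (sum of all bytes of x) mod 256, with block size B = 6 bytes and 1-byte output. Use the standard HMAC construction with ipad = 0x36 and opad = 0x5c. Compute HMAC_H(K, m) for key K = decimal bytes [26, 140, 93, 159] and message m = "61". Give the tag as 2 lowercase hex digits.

5f

Key decimal bytes [26, 140, 93, 159] = 1a 8c 5d 9f is 4 bytes ≤ B = 6; zero-pad to 6 bytes: K' = 1a 8c 5d 9f 00 00.
K' ⊕ ipad = 2c ba 6b a9 36 36.  K' ⊕ opad = 46 d0 01 c3 5c 5c.
Inner input = (K'⊕ipad) ∥ m = 2c ba 6b a9 36 36 ∥ 36 31.
Inner hash: sum = 44+186+107+169+54+54+54+49 = 717; mod 256 = 205 → cd.
Outer input = (K'⊕opad) ∥ inner = 46 d0 01 c3 5c 5c ∥ cd.
Outer hash (tag): sum = 70+208+1+195+92+92+205 = 863; mod 256 = 95 → 5f.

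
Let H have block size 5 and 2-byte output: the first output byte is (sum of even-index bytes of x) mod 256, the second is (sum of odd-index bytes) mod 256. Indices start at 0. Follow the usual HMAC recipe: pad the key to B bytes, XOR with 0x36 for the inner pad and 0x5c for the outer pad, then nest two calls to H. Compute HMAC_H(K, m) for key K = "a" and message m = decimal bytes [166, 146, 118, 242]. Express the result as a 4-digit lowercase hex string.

7dff

Key "a" = 61 is 1 byte ≤ B = 5; zero-pad to 5 bytes: K' = 61 00 00 00 00.
K' ⊕ ipad = 57 36 36 36 36.  K' ⊕ opad = 3d 5c 5c 5c 5c.
Inner input = (K'⊕ipad) ∥ m = 57 36 36 36 36 ∥ a6 92 76 f2.
Inner hash: even-index sum = 583 mod 256 = 71; odd-index sum = 392 mod 256 = 136 → 47 88.
Outer input = (K'⊕opad) ∥ inner = 3d 5c 5c 5c 5c ∥ 47 88.
Outer hash (tag): even-index sum = 381 mod 256 = 125; odd-index sum = 255 mod 256 = 255 → 7d ff.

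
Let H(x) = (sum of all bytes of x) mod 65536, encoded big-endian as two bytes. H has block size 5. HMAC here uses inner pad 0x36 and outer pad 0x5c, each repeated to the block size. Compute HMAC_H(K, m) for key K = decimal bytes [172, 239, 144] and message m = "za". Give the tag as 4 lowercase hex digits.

038a

Key decimal bytes [172, 239, 144] = ac ef 90 is 3 bytes ≤ B = 5; zero-pad to 5 bytes: K' = ac ef 90 00 00.
K' ⊕ ipad = 9a d9 a6 36 36.  K' ⊕ opad = f0 b3 cc 5c 5c.
Inner input = (K'⊕ipad) ∥ m = 9a d9 a6 36 36 ∥ 7a 61.
Inner hash: sum = 154+217+166+54+54+122+97 = 864 → 03 60.
Outer input = (K'⊕opad) ∥ inner = f0 b3 cc 5c 5c ∥ 03 60.
Outer hash (tag): sum = 240+179+204+92+92+3+96 = 906 → 03 8a.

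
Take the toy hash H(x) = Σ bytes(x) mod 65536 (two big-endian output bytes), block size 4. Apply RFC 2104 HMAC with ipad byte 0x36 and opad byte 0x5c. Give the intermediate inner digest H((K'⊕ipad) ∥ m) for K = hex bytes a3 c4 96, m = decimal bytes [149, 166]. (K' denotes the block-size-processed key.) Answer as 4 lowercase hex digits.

Key hex bytes a3 c4 96 is 3 bytes ≤ B = 4; zero-pad to 4 bytes: K' = a3 c4 96 00.
K' ⊕ ipad = 95 f2 a0 36.
Inner input = 95 f2 a0 36 ∥ 95 a6.
Inner hash: sum = 149+242+160+54+149+166 = 920 → 03 98.

0398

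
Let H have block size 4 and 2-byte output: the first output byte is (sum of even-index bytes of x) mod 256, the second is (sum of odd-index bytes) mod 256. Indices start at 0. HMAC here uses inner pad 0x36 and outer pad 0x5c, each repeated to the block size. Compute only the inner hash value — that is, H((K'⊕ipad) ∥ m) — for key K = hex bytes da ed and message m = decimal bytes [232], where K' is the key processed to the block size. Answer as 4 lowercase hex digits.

0a11

Key hex bytes da ed is 2 bytes ≤ B = 4; zero-pad to 4 bytes: K' = da ed 00 00.
K' ⊕ ipad = ec db 36 36.
Inner input = ec db 36 36 ∥ e8.
Inner hash: even-index sum = 522 mod 256 = 10; odd-index sum = 273 mod 256 = 17 → 0a 11.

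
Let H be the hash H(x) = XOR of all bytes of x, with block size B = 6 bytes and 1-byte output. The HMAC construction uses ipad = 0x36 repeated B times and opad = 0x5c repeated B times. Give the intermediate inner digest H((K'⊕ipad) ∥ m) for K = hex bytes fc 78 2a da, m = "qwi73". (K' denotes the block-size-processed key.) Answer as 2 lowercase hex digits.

1f

Key hex bytes fc 78 2a da is 4 bytes ≤ B = 6; zero-pad to 6 bytes: K' = fc 78 2a da 00 00.
K' ⊕ ipad = ca 4e 1c ec 36 36.
Inner input = ca 4e 1c ec 36 36 ∥ 71 77 69 37 33.
Inner hash: XOR ca⊕4e⊕1c⊕ec⊕36⊕36⊕71⊕77⊕69⊕37⊕33 = 1f.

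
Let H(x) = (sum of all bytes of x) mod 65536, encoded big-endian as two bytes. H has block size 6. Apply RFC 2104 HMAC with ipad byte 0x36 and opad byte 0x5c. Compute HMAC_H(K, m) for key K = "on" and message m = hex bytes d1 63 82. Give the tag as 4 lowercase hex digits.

Key "on" = 6f 6e is 2 bytes ≤ B = 6; zero-pad to 6 bytes: K' = 6f 6e 00 00 00 00.
K' ⊕ ipad = 59 58 36 36 36 36.  K' ⊕ opad = 33 32 5c 5c 5c 5c.
Inner input = (K'⊕ipad) ∥ m = 59 58 36 36 36 36 ∥ d1 63 82.
Inner hash: sum = 89+88+54+54+54+54+209+99+130 = 831 → 03 3f.
Outer input = (K'⊕opad) ∥ inner = 33 32 5c 5c 5c 5c ∥ 03 3f.
Outer hash (tag): sum = 51+50+92+92+92+92+3+63 = 535 → 02 17.

0217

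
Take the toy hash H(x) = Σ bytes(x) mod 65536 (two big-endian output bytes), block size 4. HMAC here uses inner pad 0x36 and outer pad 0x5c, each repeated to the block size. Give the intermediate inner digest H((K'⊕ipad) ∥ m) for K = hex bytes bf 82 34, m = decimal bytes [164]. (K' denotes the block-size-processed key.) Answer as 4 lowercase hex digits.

0219

Key hex bytes bf 82 34 is 3 bytes ≤ B = 4; zero-pad to 4 bytes: K' = bf 82 34 00.
K' ⊕ ipad = 89 b4 02 36.
Inner input = 89 b4 02 36 ∥ a4.
Inner hash: sum = 137+180+2+54+164 = 537 → 02 19.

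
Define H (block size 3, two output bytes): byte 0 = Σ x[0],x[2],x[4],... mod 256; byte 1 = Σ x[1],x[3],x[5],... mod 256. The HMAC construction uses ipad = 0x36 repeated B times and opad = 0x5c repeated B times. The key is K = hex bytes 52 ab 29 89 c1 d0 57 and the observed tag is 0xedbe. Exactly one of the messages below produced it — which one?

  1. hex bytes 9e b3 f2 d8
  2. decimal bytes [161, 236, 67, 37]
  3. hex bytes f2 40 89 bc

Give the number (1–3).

1

Key hex bytes 52 ab 29 89 c1 d0 57 is 7 bytes > B = 3, so hash it first: H(key) = 93 04, then zero-pad to 3 bytes: K' = 93 04 00.
K' ⊕ ipad = a5 32 36; K' ⊕ opad = cf 58 5c.
m1: inner = H(a5 32 36 9e b3 f2 d8) = 66 c2; tag = H(cf 58 5c 66 c2) = edbe ← matches
m2: inner = H(a5 32 36 a1 ec 43 25) = ec 16; tag = H(cf 58 5c ec 16) = 4144
m3: inner = H(a5 32 36 f2 40 89 bc) = d7 ad; tag = H(cf 58 5c d7 ad) = d82f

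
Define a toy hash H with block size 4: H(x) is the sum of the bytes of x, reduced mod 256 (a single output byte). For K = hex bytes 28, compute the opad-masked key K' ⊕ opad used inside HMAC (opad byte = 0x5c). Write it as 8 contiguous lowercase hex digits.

745c5c5c

Key hex bytes 28 is 1 byte ≤ B = 4; zero-pad to 4 bytes: K' = 28 00 00 00.
XOR each byte with 0x5c: 28⊕5c=74, 00⊕5c=5c, 00⊕5c=5c, 00⊕5c=5c.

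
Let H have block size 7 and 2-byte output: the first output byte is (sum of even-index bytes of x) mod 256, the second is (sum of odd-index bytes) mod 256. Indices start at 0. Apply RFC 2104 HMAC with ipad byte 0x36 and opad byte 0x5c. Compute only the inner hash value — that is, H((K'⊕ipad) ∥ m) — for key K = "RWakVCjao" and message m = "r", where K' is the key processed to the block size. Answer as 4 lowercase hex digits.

762e

Key "RWakVCjao" = 52 57 61 6b 56 43 6a 61 6f is 9 bytes > B = 7, so hash it first: H(key) = e2 66, then zero-pad to 7 bytes: K' = e2 66 00 00 00 00 00.
K' ⊕ ipad = d4 50 36 36 36 36 36.
Inner input = d4 50 36 36 36 36 36 ∥ 72.
Inner hash: even-index sum = 374 mod 256 = 118; odd-index sum = 302 mod 256 = 46 → 76 2e.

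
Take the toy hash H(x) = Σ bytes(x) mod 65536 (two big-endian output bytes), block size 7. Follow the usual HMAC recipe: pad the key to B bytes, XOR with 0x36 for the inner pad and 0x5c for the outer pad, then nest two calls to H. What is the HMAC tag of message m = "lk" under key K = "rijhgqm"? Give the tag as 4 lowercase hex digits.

Key "rijhgqm" = 72 69 6a 68 67 71 6d is exactly B = 7 bytes: K' = 72 69 6a 68 67 71 6d.
K' ⊕ ipad = 44 5f 5c 5e 51 47 5b.  K' ⊕ opad = 2e 35 36 34 3b 2d 31.
Inner input = (K'⊕ipad) ∥ m = 44 5f 5c 5e 51 47 5b ∥ 6c 6b.
Inner hash: sum = 68+95+92+94+81+71+91+108+107 = 807 → 03 27.
Outer input = (K'⊕opad) ∥ inner = 2e 35 36 34 3b 2d 31 ∥ 03 27.
Outer hash (tag): sum = 46+53+54+52+59+45+49+3+39 = 400 → 01 90.

0190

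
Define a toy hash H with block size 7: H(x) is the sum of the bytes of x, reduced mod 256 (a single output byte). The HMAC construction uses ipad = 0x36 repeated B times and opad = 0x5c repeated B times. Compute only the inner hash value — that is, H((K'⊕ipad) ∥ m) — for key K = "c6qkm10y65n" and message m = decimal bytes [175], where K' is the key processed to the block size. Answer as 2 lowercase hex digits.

Key "c6qkm10y65n" = 63 36 71 6b 6d 31 30 79 36 35 6e is 11 bytes > B = 7, so hash it first: H(key) = 95, then zero-pad to 7 bytes: K' = 95 00 00 00 00 00 00.
K' ⊕ ipad = a3 36 36 36 36 36 36.
Inner input = a3 36 36 36 36 36 36 ∥ af.
Inner hash: sum = 163+54+54+54+54+54+54+175 = 662; mod 256 = 150 → 96.

96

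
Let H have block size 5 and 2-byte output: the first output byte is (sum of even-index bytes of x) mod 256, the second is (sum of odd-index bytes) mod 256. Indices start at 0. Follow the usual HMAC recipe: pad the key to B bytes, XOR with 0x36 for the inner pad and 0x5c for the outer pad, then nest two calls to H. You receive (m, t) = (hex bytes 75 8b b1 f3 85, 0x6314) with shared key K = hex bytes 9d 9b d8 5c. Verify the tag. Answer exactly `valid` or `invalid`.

valid

Key hex bytes 9d 9b d8 5c is 4 bytes ≤ B = 5; zero-pad to 5 bytes: K' = 9d 9b d8 5c 00.
K' ⊕ ipad = ab ad ee 6a 36; K' ⊕ opad = c1 c7 84 00 5c.
Inner hash: even-index sum = 845 mod 256 = 77; odd-index sum = 706 mod 256 = 194 → 4d c2.
Outer hash (recomputed tag): even-index sum = 611 mod 256 = 99; odd-index sum = 276 mod 256 = 20 → 63 14.
Recomputed tag = 6314; claimed = 6314 → match.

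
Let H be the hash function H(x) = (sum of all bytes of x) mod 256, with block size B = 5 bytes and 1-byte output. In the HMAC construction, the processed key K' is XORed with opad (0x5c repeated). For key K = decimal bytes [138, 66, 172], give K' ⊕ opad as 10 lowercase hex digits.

d61ef05c5c

Key decimal bytes [138, 66, 172] = 8a 42 ac is 3 bytes ≤ B = 5; zero-pad to 5 bytes: K' = 8a 42 ac 00 00.
XOR each byte with 0x5c: 8a⊕5c=d6, 42⊕5c=1e, ac⊕5c=f0, 00⊕5c=5c, 00⊕5c=5c.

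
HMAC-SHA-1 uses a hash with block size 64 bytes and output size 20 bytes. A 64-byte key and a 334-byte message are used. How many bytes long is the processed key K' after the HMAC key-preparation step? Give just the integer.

Key is 64 ≤ 64 bytes, zero-padded: |K'| = 64.

64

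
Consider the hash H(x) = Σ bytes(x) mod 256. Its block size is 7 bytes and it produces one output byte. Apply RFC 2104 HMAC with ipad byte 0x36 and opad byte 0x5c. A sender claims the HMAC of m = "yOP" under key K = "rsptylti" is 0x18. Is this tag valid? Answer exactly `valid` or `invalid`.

valid

Key "rsptylti" = 72 73 70 74 79 6c 74 69 is 8 bytes > B = 7, so hash it first: H(key) = 8b, then zero-pad to 7 bytes: K' = 8b 00 00 00 00 00 00.
K' ⊕ ipad = bd 36 36 36 36 36 36; K' ⊕ opad = d7 5c 5c 5c 5c 5c 5c.
Inner hash: sum = 189+54+54+54+54+54+54+121+79+80 = 793; mod 256 = 25 → 19.
Outer hash (recomputed tag): sum = 215+92+92+92+92+92+92+25 = 792; mod 256 = 24 → 18.
Recomputed tag = 18; claimed = 18 → match.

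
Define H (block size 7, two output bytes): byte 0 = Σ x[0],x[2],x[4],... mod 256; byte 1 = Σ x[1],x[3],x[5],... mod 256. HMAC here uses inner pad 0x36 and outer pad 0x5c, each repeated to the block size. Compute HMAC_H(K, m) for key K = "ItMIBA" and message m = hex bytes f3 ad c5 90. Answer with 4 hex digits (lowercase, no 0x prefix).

903b

Key "ItMIBA" = 49 74 4d 49 42 41 is 6 bytes ≤ B = 7; zero-pad to 7 bytes: K' = 49 74 4d 49 42 41 00.
K' ⊕ ipad = 7f 42 7b 7f 74 77 36.  K' ⊕ opad = 15 28 11 15 1e 1d 5c.
Inner input = (K'⊕ipad) ∥ m = 7f 42 7b 7f 74 77 36 ∥ f3 ad c5 90.
Inner hash: even-index sum = 737 mod 256 = 225; odd-index sum = 752 mod 256 = 240 → e1 f0.
Outer input = (K'⊕opad) ∥ inner = 15 28 11 15 1e 1d 5c ∥ e1 f0.
Outer hash (tag): even-index sum = 400 mod 256 = 144; odd-index sum = 315 mod 256 = 59 → 90 3b.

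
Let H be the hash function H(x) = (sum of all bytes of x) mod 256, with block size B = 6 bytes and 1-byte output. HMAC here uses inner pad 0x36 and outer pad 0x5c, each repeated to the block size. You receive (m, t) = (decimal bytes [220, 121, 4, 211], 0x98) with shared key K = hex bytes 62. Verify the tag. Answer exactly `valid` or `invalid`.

Key hex bytes 62 is 1 byte ≤ B = 6; zero-pad to 6 bytes: K' = 62 00 00 00 00 00.
K' ⊕ ipad = 54 36 36 36 36 36; K' ⊕ opad = 3e 5c 5c 5c 5c 5c.
Inner hash: sum = 84+54+54+54+54+54+220+121+4+211 = 910; mod 256 = 142 → 8e.
Outer hash (recomputed tag): sum = 62+92+92+92+92+92+142 = 664; mod 256 = 152 → 98.
Recomputed tag = 98; claimed = 98 → match.

valid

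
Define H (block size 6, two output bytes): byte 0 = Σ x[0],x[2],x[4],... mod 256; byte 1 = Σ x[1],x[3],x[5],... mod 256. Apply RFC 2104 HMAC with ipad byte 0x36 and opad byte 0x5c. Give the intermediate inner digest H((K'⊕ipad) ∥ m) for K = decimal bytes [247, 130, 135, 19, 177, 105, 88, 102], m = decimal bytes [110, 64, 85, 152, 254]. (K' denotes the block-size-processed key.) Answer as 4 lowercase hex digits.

Key decimal bytes [247, 130, 135, 19, 177, 105, 88, 102] = f7 82 87 13 b1 69 58 66 is 8 bytes > B = 6, so hash it first: H(key) = 87 64, then zero-pad to 6 bytes: K' = 87 64 00 00 00 00.
K' ⊕ ipad = b1 52 36 36 36 36.
Inner input = b1 52 36 36 36 36 ∥ 6e 40 55 98 fe.
Inner hash: even-index sum = 734 mod 256 = 222; odd-index sum = 406 mod 256 = 150 → de 96.

de96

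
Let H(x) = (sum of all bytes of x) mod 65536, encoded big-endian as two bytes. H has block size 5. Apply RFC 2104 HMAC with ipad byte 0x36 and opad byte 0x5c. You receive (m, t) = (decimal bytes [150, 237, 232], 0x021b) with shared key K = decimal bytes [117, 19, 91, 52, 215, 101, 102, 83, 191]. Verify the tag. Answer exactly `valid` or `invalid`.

invalid

Key decimal bytes [117, 19, 91, 52, 215, 101, 102, 83, 191] = 75 13 5b 34 d7 65 66 53 bf is 9 bytes > B = 5, so hash it first: H(key) = 03 cb, then zero-pad to 5 bytes: K' = 03 cb 00 00 00.
K' ⊕ ipad = 35 fd 36 36 36; K' ⊕ opad = 5f 97 5c 5c 5c.
Inner hash: sum = 53+253+54+54+54+150+237+232 = 1087 → 04 3f.
Outer hash (recomputed tag): sum = 95+151+92+92+92+4+63 = 589 → 02 4d.
Recomputed tag = 024d; claimed = 021b → mismatch.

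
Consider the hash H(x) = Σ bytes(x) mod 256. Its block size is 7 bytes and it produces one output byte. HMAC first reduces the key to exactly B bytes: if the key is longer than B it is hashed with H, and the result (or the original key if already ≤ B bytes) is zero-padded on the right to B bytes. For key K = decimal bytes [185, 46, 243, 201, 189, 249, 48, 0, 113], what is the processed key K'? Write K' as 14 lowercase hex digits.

|K| = 9 > B = 7, so first hash the key.
H(K): sum = 185+46+243+201+189+249+48+0+113 = 1274; mod 256 = 250 → fa.
Zero-pad H(K) = fa to 7 bytes: K' = fa 00 00 00 00 00 00.

fa000000000000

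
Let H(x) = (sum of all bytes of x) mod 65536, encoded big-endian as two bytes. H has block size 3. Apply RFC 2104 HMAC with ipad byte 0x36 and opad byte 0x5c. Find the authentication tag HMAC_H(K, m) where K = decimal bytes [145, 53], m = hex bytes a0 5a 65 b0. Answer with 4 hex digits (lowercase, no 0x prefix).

Key decimal bytes [145, 53] = 91 35 is 2 bytes ≤ B = 3; zero-pad to 3 bytes: K' = 91 35 00.
K' ⊕ ipad = a7 03 36.  K' ⊕ opad = cd 69 5c.
Inner input = (K'⊕ipad) ∥ m = a7 03 36 ∥ a0 5a 65 b0.
Inner hash: sum = 167+3+54+160+90+101+176 = 751 → 02 ef.
Outer input = (K'⊕opad) ∥ inner = cd 69 5c ∥ 02 ef.
Outer hash (tag): sum = 205+105+92+2+239 = 643 → 02 83.

0283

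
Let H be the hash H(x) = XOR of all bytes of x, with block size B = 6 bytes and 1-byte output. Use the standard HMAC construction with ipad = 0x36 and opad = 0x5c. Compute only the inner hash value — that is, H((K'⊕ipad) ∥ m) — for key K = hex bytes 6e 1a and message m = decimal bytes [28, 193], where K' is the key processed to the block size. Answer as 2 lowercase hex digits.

Key hex bytes 6e 1a is 2 bytes ≤ B = 6; zero-pad to 6 bytes: K' = 6e 1a 00 00 00 00.
K' ⊕ ipad = 58 2c 36 36 36 36.
Inner input = 58 2c 36 36 36 36 ∥ 1c c1.
Inner hash: XOR 58⊕2c⊕36⊕36⊕36⊕36⊕1c⊕c1 = a9.

a9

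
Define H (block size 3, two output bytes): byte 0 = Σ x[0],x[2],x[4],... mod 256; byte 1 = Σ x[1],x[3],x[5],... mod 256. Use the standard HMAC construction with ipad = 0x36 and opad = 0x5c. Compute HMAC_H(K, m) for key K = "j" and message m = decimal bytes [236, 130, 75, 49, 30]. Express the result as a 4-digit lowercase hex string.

Key "j" = 6a is 1 byte ≤ B = 3; zero-pad to 3 bytes: K' = 6a 00 00.
K' ⊕ ipad = 5c 36 36.  K' ⊕ opad = 36 5c 5c.
Inner input = (K'⊕ipad) ∥ m = 5c 36 36 ∥ ec 82 4b 31 1e.
Inner hash: even-index sum = 325 mod 256 = 69; odd-index sum = 395 mod 256 = 139 → 45 8b.
Outer input = (K'⊕opad) ∥ inner = 36 5c 5c ∥ 45 8b.
Outer hash (tag): even-index sum = 285 mod 256 = 29; odd-index sum = 161 mod 256 = 161 → 1d a1.

1da1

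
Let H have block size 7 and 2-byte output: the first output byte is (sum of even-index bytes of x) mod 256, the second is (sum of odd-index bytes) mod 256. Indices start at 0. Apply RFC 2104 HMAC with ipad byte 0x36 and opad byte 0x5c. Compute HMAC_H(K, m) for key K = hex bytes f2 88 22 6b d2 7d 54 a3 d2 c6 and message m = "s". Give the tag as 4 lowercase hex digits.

3219

Key hex bytes f2 88 22 6b d2 7d 54 a3 d2 c6 is 10 bytes > B = 7, so hash it first: H(key) = 0c d9, then zero-pad to 7 bytes: K' = 0c d9 00 00 00 00 00.
K' ⊕ ipad = 3a ef 36 36 36 36 36.  K' ⊕ opad = 50 85 5c 5c 5c 5c 5c.
Inner input = (K'⊕ipad) ∥ m = 3a ef 36 36 36 36 36 ∥ 73.
Inner hash: even-index sum = 220 mod 256 = 220; odd-index sum = 462 mod 256 = 206 → dc ce.
Outer input = (K'⊕opad) ∥ inner = 50 85 5c 5c 5c 5c 5c ∥ dc ce.
Outer hash (tag): even-index sum = 562 mod 256 = 50; odd-index sum = 537 mod 256 = 25 → 32 19.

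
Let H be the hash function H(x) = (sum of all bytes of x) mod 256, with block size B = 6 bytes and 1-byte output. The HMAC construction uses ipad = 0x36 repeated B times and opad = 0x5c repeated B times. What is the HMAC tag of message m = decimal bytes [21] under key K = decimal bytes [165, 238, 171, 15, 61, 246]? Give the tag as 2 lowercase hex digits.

21

Key decimal bytes [165, 238, 171, 15, 61, 246] = a5 ee ab 0f 3d f6 is exactly B = 6 bytes: K' = a5 ee ab 0f 3d f6.
K' ⊕ ipad = 93 d8 9d 39 0b c0.  K' ⊕ opad = f9 b2 f7 53 61 aa.
Inner input = (K'⊕ipad) ∥ m = 93 d8 9d 39 0b c0 ∥ 15.
Inner hash: sum = 147+216+157+57+11+192+21 = 801; mod 256 = 33 → 21.
Outer input = (K'⊕opad) ∥ inner = f9 b2 f7 53 61 aa ∥ 21.
Outer hash (tag): sum = 249+178+247+83+97+170+33 = 1057; mod 256 = 33 → 21.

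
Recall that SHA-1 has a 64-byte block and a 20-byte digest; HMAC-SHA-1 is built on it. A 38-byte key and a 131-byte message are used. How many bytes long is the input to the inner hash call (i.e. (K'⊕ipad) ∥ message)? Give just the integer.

Key is 38 ≤ 64 bytes, zero-padded: |K'| = 64.
Inner input = (K'⊕ipad) ∥ m → 64 + 131 = 195 bytes.

195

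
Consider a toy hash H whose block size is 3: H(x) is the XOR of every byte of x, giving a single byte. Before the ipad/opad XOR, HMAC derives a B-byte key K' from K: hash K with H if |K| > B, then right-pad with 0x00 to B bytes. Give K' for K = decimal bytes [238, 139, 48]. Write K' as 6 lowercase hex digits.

Key decimal bytes [238, 139, 48] = ee 8b 30 is exactly B = 3 bytes: K' = ee 8b 30.

ee8b30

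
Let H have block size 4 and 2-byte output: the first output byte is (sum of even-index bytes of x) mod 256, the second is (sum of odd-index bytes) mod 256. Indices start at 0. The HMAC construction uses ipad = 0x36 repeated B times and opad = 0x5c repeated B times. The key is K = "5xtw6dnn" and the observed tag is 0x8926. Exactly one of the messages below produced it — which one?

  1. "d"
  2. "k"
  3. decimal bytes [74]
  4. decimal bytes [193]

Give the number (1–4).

2

Key "5xtw6dnn" = 35 78 74 77 36 64 6e 6e is 8 bytes > B = 4, so hash it first: H(key) = 4d c1, then zero-pad to 4 bytes: K' = 4d c1 00 00.
K' ⊕ ipad = 7b f7 36 36; K' ⊕ opad = 11 9d 5c 5c.
m1: inner = H(7b f7 36 36 64) = 15 2d; tag = H(11 9d 5c 5c 15 2d) = 8226
m2: inner = H(7b f7 36 36 6b) = 1c 2d; tag = H(11 9d 5c 5c 1c 2d) = 8926 ← matches
m3: inner = H(7b f7 36 36 4a) = fb 2d; tag = H(11 9d 5c 5c fb 2d) = 6826
m4: inner = H(7b f7 36 36 c1) = 72 2d; tag = H(11 9d 5c 5c 72 2d) = df26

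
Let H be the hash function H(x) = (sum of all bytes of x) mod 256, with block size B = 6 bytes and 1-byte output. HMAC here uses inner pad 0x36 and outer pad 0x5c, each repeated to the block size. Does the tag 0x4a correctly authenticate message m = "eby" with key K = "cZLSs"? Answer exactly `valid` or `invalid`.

Key "cZLSs" = 63 5a 4c 53 73 is 5 bytes ≤ B = 6; zero-pad to 6 bytes: K' = 63 5a 4c 53 73 00.
K' ⊕ ipad = 55 6c 7a 65 45 36; K' ⊕ opad = 3f 06 10 0f 2f 5c.
Inner hash: sum = 85+108+122+101+69+54+101+98+121 = 859; mod 256 = 91 → 5b.
Outer hash (recomputed tag): sum = 63+6+16+15+47+92+91 = 330; mod 256 = 74 → 4a.
Recomputed tag = 4a; claimed = 4a → match.

valid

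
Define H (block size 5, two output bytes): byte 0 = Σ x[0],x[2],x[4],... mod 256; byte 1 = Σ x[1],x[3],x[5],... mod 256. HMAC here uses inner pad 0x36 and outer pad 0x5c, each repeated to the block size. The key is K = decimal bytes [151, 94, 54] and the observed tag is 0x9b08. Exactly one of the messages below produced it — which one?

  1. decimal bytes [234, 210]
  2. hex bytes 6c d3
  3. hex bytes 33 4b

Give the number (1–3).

Key decimal bytes [151, 94, 54] = 97 5e 36 is 3 bytes ≤ B = 5; zero-pad to 5 bytes: K' = 97 5e 36 00 00.
K' ⊕ ipad = a1 68 00 36 36; K' ⊕ opad = cb 02 6a 5c 5c.
m1: inner = H(a1 68 00 36 36 ea d2) = a9 88; tag = H(cb 02 6a 5c 5c a9 88) = 1907
m2: inner = H(a1 68 00 36 36 6c d3) = aa 0a; tag = H(cb 02 6a 5c 5c aa 0a) = 9b08 ← matches
m3: inner = H(a1 68 00 36 36 33 4b) = 22 d1; tag = H(cb 02 6a 5c 5c 22 d1) = 6280

2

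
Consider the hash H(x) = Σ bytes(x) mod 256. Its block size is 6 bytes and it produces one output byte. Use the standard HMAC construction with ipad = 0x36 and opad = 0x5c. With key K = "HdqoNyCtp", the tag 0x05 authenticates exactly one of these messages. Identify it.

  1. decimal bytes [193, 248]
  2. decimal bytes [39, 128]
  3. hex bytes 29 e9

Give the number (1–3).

1

Key "HdqoNyCtp" = 48 64 71 6f 4e 79 43 74 70 is 9 bytes > B = 6, so hash it first: H(key) = 7a, then zero-pad to 6 bytes: K' = 7a 00 00 00 00 00.
K' ⊕ ipad = 4c 36 36 36 36 36; K' ⊕ opad = 26 5c 5c 5c 5c 5c.
m1: inner = H(4c 36 36 36 36 36 c1 f8) = 13; tag = H(26 5c 5c 5c 5c 5c 13) = 05 ← matches
m2: inner = H(4c 36 36 36 36 36 27 80) = 01; tag = H(26 5c 5c 5c 5c 5c 01) = f3
m3: inner = H(4c 36 36 36 36 36 29 e9) = 6c; tag = H(26 5c 5c 5c 5c 5c 6c) = 5e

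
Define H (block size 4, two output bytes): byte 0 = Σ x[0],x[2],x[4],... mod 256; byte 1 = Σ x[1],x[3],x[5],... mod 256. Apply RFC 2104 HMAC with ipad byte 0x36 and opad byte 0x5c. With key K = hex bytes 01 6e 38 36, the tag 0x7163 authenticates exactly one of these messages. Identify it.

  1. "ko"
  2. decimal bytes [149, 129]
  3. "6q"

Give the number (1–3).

1

Key hex bytes 01 6e 38 36 is exactly B = 4 bytes: K' = 01 6e 38 36.
K' ⊕ ipad = 37 58 0e 00; K' ⊕ opad = 5d 32 64 6a.
m1: inner = H(37 58 0e 00 6b 6f) = b0 c7; tag = H(5d 32 64 6a b0 c7) = 7163 ← matches
m2: inner = H(37 58 0e 00 95 81) = da d9; tag = H(5d 32 64 6a da d9) = 9b75
m3: inner = H(37 58 0e 00 36 71) = 7b c9; tag = H(5d 32 64 6a 7b c9) = 3c65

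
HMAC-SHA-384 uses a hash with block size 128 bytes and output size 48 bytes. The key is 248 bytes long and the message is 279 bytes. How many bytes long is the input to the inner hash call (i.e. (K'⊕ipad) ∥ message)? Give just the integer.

Key is 248 > 128 bytes, so it is hashed to 48 bytes then zero-padded to 128: |K'| = 128.
Inner input = (K'⊕ipad) ∥ m → 128 + 279 = 407 bytes.

407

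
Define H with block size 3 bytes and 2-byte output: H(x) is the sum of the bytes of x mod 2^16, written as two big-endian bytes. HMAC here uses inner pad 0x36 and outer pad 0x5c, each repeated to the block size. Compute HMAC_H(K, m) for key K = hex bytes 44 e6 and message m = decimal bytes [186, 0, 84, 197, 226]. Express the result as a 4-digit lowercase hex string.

015f

Key hex bytes 44 e6 is 2 bytes ≤ B = 3; zero-pad to 3 bytes: K' = 44 e6 00.
K' ⊕ ipad = 72 d0 36.  K' ⊕ opad = 18 ba 5c.
Inner input = (K'⊕ipad) ∥ m = 72 d0 36 ∥ ba 00 54 c5 e2.
Inner hash: sum = 114+208+54+186+0+84+197+226 = 1069 → 04 2d.
Outer input = (K'⊕opad) ∥ inner = 18 ba 5c ∥ 04 2d.
Outer hash (tag): sum = 24+186+92+4+45 = 351 → 01 5f.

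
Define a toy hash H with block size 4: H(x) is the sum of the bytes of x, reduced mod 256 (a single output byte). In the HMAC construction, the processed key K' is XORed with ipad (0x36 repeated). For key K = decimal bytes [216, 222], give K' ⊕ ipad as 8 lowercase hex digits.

Key decimal bytes [216, 222] = d8 de is 2 bytes ≤ B = 4; zero-pad to 4 bytes: K' = d8 de 00 00.
XOR each byte with 0x36: d8⊕36=ee, de⊕36=e8, 00⊕36=36, 00⊕36=36.

eee83636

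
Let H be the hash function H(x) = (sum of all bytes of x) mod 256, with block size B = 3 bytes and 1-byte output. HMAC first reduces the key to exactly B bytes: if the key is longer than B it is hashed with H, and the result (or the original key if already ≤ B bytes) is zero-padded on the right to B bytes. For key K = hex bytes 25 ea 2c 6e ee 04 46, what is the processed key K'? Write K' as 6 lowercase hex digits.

|K| = 7 > B = 3, so first hash the key.
H(K): sum = 37+234+44+110+238+4+70 = 737; mod 256 = 225 → e1.
Zero-pad H(K) = e1 to 3 bytes: K' = e1 00 00.

e10000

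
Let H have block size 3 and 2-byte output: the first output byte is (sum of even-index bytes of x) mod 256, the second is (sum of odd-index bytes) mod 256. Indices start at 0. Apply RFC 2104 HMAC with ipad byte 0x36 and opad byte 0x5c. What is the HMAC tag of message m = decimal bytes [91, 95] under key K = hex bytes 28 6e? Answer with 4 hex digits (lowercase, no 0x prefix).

83e5

Key hex bytes 28 6e is 2 bytes ≤ B = 3; zero-pad to 3 bytes: K' = 28 6e 00.
K' ⊕ ipad = 1e 58 36.  K' ⊕ opad = 74 32 5c.
Inner input = (K'⊕ipad) ∥ m = 1e 58 36 ∥ 5b 5f.
Inner hash: even-index sum = 179 mod 256 = 179; odd-index sum = 179 mod 256 = 179 → b3 b3.
Outer input = (K'⊕opad) ∥ inner = 74 32 5c ∥ b3 b3.
Outer hash (tag): even-index sum = 387 mod 256 = 131; odd-index sum = 229 mod 256 = 229 → 83 e5.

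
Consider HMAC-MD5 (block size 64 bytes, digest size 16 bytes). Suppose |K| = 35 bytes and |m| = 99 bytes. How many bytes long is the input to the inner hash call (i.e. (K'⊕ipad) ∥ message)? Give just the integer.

163

Key is 35 ≤ 64 bytes, zero-padded: |K'| = 64.
Inner input = (K'⊕ipad) ∥ m → 64 + 99 = 163 bytes.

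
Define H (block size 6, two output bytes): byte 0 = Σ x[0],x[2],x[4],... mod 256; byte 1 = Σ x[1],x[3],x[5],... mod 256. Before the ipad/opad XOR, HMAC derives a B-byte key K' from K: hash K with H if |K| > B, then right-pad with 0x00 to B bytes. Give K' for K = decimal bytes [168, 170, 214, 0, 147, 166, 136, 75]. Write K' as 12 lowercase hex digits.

999b00000000

|K| = 8 > B = 6, so first hash the key.
H(K): even-index sum = 665 mod 256 = 153; odd-index sum = 411 mod 256 = 155 → 99 9b.
Zero-pad H(K) = 99 9b to 6 bytes: K' = 99 9b 00 00 00 00.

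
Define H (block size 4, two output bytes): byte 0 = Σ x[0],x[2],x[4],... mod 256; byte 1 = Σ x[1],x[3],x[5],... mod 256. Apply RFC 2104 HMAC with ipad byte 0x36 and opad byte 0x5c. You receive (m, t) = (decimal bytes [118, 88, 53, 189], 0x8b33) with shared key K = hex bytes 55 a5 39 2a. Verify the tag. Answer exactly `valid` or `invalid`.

Key hex bytes 55 a5 39 2a is exactly B = 4 bytes: K' = 55 a5 39 2a.
K' ⊕ ipad = 63 93 0f 1c; K' ⊕ opad = 09 f9 65 76.
Inner hash: even-index sum = 285 mod 256 = 29; odd-index sum = 452 mod 256 = 196 → 1d c4.
Outer hash (recomputed tag): even-index sum = 139 mod 256 = 139; odd-index sum = 563 mod 256 = 51 → 8b 33.
Recomputed tag = 8b33; claimed = 8b33 → match.

valid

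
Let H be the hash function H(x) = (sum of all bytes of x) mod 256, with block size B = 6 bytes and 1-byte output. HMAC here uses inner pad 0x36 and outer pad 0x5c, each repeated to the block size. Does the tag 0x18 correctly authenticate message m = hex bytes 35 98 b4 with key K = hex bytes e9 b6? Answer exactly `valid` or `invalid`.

invalid

Key hex bytes e9 b6 is 2 bytes ≤ B = 6; zero-pad to 6 bytes: K' = e9 b6 00 00 00 00.
K' ⊕ ipad = df 80 36 36 36 36; K' ⊕ opad = b5 ea 5c 5c 5c 5c.
Inner hash: sum = 223+128+54+54+54+54+53+152+180 = 952; mod 256 = 184 → b8.
Outer hash (recomputed tag): sum = 181+234+92+92+92+92+184 = 967; mod 256 = 199 → c7.
Recomputed tag = c7; claimed = 18 → mismatch.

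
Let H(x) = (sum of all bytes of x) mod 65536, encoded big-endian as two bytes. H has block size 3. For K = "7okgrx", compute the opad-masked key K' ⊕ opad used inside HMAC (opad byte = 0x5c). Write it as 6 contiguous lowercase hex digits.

Key "7okgrx" = 37 6f 6b 67 72 78 is 6 bytes > B = 3, so hash it first: H(key) = 02 62, then zero-pad to 3 bytes: K' = 02 62 00.
XOR each byte with 0x5c: 02⊕5c=5e, 62⊕5c=3e, 00⊕5c=5c.

5e3e5c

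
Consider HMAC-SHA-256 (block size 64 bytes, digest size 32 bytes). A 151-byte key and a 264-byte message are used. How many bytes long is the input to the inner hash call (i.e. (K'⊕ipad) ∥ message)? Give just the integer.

Key is 151 > 64 bytes, so it is hashed to 32 bytes then zero-padded to 64: |K'| = 64.
Inner input = (K'⊕ipad) ∥ m → 64 + 264 = 328 bytes.

328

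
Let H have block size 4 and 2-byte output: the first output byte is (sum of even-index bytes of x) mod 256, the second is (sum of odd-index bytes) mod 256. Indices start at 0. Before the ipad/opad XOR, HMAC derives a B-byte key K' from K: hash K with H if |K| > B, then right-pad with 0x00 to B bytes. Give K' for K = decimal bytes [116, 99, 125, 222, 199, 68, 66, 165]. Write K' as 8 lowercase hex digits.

|K| = 8 > B = 4, so first hash the key.
H(K): even-index sum = 506 mod 256 = 250; odd-index sum = 554 mod 256 = 42 → fa 2a.
Zero-pad H(K) = fa 2a to 4 bytes: K' = fa 2a 00 00.

fa2a0000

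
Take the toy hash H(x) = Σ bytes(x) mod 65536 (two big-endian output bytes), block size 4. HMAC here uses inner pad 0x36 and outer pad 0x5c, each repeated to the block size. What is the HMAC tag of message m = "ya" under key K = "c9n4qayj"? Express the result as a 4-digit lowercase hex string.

Key "c9n4qayj" = 63 39 6e 34 71 61 79 6a is 8 bytes > B = 4, so hash it first: H(key) = 02 f3, then zero-pad to 4 bytes: K' = 02 f3 00 00.
K' ⊕ ipad = 34 c5 36 36.  K' ⊕ opad = 5e af 5c 5c.
Inner input = (K'⊕ipad) ∥ m = 34 c5 36 36 ∥ 79 61.
Inner hash: sum = 52+197+54+54+121+97 = 575 → 02 3f.
Outer input = (K'⊕opad) ∥ inner = 5e af 5c 5c ∥ 02 3f.
Outer hash (tag): sum = 94+175+92+92+2+63 = 518 → 02 06.

0206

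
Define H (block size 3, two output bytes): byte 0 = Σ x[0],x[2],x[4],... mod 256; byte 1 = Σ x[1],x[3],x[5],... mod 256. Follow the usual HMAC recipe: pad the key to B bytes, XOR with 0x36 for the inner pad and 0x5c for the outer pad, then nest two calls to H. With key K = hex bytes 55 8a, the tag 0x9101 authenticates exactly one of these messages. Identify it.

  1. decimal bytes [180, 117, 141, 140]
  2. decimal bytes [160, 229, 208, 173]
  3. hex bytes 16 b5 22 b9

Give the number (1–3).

2

Key hex bytes 55 8a is 2 bytes ≤ B = 3; zero-pad to 3 bytes: K' = 55 8a 00.
K' ⊕ ipad = 63 bc 36; K' ⊕ opad = 09 d6 5c.
m1: inner = H(63 bc 36 b4 75 8d 8c) = 9a fd; tag = H(09 d6 5c 9a fd) = 6270
m2: inner = H(63 bc 36 a0 e5 d0 ad) = 2b 2c; tag = H(09 d6 5c 2b 2c) = 9101 ← matches
m3: inner = H(63 bc 36 16 b5 22 b9) = 07 f4; tag = H(09 d6 5c 07 f4) = 59dd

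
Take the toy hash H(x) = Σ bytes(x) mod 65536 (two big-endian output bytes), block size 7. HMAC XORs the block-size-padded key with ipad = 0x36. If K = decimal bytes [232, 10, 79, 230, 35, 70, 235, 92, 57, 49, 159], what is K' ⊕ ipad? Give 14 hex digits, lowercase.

32d63636363636

Key decimal bytes [232, 10, 79, 230, 35, 70, 235, 92, 57, 49, 159] = e8 0a 4f e6 23 46 eb 5c 39 31 9f is 11 bytes > B = 7, so hash it first: H(key) = 04 e0, then zero-pad to 7 bytes: K' = 04 e0 00 00 00 00 00.
XOR each byte with 0x36: 04⊕36=32, e0⊕36=d6, 00⊕36=36, 00⊕36=36, 00⊕36=36, 00⊕36=36, 00⊕36=36.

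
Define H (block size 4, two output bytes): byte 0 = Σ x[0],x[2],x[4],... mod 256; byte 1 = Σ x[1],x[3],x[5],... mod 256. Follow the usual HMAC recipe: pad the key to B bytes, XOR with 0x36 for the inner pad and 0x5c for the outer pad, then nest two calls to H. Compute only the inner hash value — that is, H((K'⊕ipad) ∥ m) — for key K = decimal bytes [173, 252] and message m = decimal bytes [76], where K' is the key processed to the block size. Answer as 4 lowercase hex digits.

Key decimal bytes [173, 252] = ad fc is 2 bytes ≤ B = 4; zero-pad to 4 bytes: K' = ad fc 00 00.
K' ⊕ ipad = 9b ca 36 36.
Inner input = 9b ca 36 36 ∥ 4c.
Inner hash: even-index sum = 285 mod 256 = 29; odd-index sum = 256 mod 256 = 0 → 1d 00.

1d00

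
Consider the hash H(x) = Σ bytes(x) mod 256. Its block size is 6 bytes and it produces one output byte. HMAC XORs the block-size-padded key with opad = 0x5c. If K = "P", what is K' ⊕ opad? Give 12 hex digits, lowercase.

Key "P" = 50 is 1 byte ≤ B = 6; zero-pad to 6 bytes: K' = 50 00 00 00 00 00.
XOR each byte with 0x5c: 50⊕5c=0c, 00⊕5c=5c, 00⊕5c=5c, 00⊕5c=5c, 00⊕5c=5c, 00⊕5c=5c.

0c5c5c5c5c5c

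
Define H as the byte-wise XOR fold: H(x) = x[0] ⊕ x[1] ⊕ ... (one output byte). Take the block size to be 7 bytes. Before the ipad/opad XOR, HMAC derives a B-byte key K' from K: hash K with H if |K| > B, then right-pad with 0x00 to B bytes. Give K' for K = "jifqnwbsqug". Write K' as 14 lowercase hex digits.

|K| = 11 > B = 7, so first hash the key.
H(K): XOR 6a⊕69⊕66⊕71⊕6e⊕77⊕62⊕73⊕71⊕75⊕67 = 7f.
Zero-pad H(K) = 7f to 7 bytes: K' = 7f 00 00 00 00 00 00.

7f000000000000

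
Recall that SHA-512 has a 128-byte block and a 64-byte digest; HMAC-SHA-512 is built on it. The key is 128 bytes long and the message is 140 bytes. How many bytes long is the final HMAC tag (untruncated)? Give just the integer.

The tag is one SHA-512 digest: 64 bytes.

64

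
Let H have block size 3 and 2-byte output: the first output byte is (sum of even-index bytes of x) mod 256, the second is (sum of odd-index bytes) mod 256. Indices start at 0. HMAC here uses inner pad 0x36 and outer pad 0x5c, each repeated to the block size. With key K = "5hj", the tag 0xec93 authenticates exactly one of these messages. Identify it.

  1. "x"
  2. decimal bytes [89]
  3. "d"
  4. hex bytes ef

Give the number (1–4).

Key "5hj" = 35 68 6a is exactly B = 3 bytes: K' = 35 68 6a.
K' ⊕ ipad = 03 5e 5c; K' ⊕ opad = 69 34 36.
m1: inner = H(03 5e 5c 78) = 5f d6; tag = H(69 34 36 5f d6) = 7593
m2: inner = H(03 5e 5c 59) = 5f b7; tag = H(69 34 36 5f b7) = 5693
m3: inner = H(03 5e 5c 64) = 5f c2; tag = H(69 34 36 5f c2) = 6193
m4: inner = H(03 5e 5c ef) = 5f 4d; tag = H(69 34 36 5f 4d) = ec93 ← matches

4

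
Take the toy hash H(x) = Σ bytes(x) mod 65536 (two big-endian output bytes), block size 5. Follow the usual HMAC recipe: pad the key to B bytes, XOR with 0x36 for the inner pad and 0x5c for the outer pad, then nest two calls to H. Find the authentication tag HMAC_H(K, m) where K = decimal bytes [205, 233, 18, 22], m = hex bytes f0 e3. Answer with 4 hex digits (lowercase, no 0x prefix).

Key decimal bytes [205, 233, 18, 22] = cd e9 12 16 is 4 bytes ≤ B = 5; zero-pad to 5 bytes: K' = cd e9 12 16 00.
K' ⊕ ipad = fb df 24 20 36.  K' ⊕ opad = 91 b5 4e 4a 5c.
Inner input = (K'⊕ipad) ∥ m = fb df 24 20 36 ∥ f0 e3.
Inner hash: sum = 251+223+36+32+54+240+227 = 1063 → 04 27.
Outer input = (K'⊕opad) ∥ inner = 91 b5 4e 4a 5c ∥ 04 27.
Outer hash (tag): sum = 145+181+78+74+92+4+39 = 613 → 02 65.

0265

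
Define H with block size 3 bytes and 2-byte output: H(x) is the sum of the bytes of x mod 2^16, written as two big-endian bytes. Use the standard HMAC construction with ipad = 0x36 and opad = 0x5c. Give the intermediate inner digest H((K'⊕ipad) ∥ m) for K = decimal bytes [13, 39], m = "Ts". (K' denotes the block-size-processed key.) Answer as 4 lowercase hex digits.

Key decimal bytes [13, 39] = 0d 27 is 2 bytes ≤ B = 3; zero-pad to 3 bytes: K' = 0d 27 00.
K' ⊕ ipad = 3b 11 36.
Inner input = 3b 11 36 ∥ 54 73.
Inner hash: sum = 59+17+54+84+115 = 329 → 01 49.

0149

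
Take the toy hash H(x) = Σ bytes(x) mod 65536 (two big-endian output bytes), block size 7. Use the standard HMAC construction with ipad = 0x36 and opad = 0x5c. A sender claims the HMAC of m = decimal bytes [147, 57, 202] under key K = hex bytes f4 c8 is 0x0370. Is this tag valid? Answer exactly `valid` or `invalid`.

valid

Key hex bytes f4 c8 is 2 bytes ≤ B = 7; zero-pad to 7 bytes: K' = f4 c8 00 00 00 00 00.
K' ⊕ ipad = c2 fe 36 36 36 36 36; K' ⊕ opad = a8 94 5c 5c 5c 5c 5c.
Inner hash: sum = 194+254+54+54+54+54+54+147+57+202 = 1124 → 04 64.
Outer hash (recomputed tag): sum = 168+148+92+92+92+92+92+4+100 = 880 → 03 70.
Recomputed tag = 0370; claimed = 0370 → match.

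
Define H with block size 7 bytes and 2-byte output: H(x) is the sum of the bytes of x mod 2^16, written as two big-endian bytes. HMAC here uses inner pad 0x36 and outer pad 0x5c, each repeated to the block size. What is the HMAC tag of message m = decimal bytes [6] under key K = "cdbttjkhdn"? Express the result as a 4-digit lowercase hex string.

Key "cdbttjkhdn" = 63 64 62 74 74 6a 6b 68 64 6e is 10 bytes > B = 7, so hash it first: H(key) = 04 20, then zero-pad to 7 bytes: K' = 04 20 00 00 00 00 00.
K' ⊕ ipad = 32 16 36 36 36 36 36.  K' ⊕ opad = 58 7c 5c 5c 5c 5c 5c.
Inner input = (K'⊕ipad) ∥ m = 32 16 36 36 36 36 36 ∥ 06.
Inner hash: sum = 50+22+54+54+54+54+54+6 = 348 → 01 5c.
Outer input = (K'⊕opad) ∥ inner = 58 7c 5c 5c 5c 5c 5c ∥ 01 5c.
Outer hash (tag): sum = 88+124+92+92+92+92+92+1+92 = 765 → 02 fd.

02fd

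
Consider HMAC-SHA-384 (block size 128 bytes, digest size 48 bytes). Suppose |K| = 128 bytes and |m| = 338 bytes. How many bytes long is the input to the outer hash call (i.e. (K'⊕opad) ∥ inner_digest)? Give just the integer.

Key is 128 ≤ 128 bytes, zero-padded: |K'| = 128.
Outer input = (K'⊕opad) ∥ H(inner) → 128 + 48 = 176 bytes.

176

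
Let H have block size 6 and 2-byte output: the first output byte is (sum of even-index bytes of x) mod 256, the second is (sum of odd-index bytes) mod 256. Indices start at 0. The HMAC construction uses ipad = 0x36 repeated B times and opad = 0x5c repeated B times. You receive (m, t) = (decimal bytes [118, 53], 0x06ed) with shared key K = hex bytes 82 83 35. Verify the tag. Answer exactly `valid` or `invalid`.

valid

Key hex bytes 82 83 35 is 3 bytes ≤ B = 6; zero-pad to 6 bytes: K' = 82 83 35 00 00 00.
K' ⊕ ipad = b4 b5 03 36 36 36; K' ⊕ opad = de df 69 5c 5c 5c.
Inner hash: even-index sum = 355 mod 256 = 99; odd-index sum = 342 mod 256 = 86 → 63 56.
Outer hash (recomputed tag): even-index sum = 518 mod 256 = 6; odd-index sum = 493 mod 256 = 237 → 06 ed.
Recomputed tag = 06ed; claimed = 06ed → match.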